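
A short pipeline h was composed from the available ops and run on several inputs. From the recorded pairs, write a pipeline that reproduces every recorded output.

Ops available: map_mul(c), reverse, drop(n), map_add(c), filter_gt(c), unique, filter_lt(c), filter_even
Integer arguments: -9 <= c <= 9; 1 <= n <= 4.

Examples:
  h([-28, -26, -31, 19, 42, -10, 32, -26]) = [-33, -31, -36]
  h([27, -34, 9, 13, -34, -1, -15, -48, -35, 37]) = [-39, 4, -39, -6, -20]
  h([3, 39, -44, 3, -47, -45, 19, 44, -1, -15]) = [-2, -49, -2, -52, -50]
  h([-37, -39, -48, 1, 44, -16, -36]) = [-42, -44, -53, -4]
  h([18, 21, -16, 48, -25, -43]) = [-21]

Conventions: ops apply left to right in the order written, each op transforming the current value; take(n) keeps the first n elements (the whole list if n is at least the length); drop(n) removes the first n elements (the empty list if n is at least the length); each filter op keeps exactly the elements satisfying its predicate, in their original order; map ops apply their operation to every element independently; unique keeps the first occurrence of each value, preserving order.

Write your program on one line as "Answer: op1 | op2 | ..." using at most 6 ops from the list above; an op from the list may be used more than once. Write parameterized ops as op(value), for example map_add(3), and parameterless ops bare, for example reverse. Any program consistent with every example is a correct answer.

reverse | map_add(-5) | drop(3) | filter_lt(7) | reverse

Check, running the answer program on each example:
  [-28, -26, -31, 19, 42, -10, 32, -26] -> [-26, 32, -10, 42, 19, -31, -26, -28] -> [-31, 27, -15, 37, 14, -36, -31, -33] -> [37, 14, -36, -31, -33] -> [-36, -31, -33] -> [-33, -31, -36]
  [27, -34, 9, 13, -34, -1, -15, -48, -35, 37] -> [37, -35, -48, -15, -1, -34, 13, 9, -34, 27] -> [32, -40, -53, -20, -6, -39, 8, 4, -39, 22] -> [-20, -6, -39, 8, 4, -39, 22] -> [-20, -6, -39, 4, -39] -> [-39, 4, -39, -6, -20]
  [3, 39, -44, 3, -47, -45, 19, 44, -1, -15] -> [-15, -1, 44, 19, -45, -47, 3, -44, 39, 3] -> [-20, -6, 39, 14, -50, -52, -2, -49, 34, -2] -> [14, -50, -52, -2, -49, 34, -2] -> [-50, -52, -2, -49, -2] -> [-2, -49, -2, -52, -50]
  [-37, -39, -48, 1, 44, -16, -36] -> [-36, -16, 44, 1, -48, -39, -37] -> [-41, -21, 39, -4, -53, -44, -42] -> [-4, -53, -44, -42] -> [-4, -53, -44, -42] -> [-42, -44, -53, -4]
  [18, 21, -16, 48, -25, -43] -> [-43, -25, 48, -16, 21, 18] -> [-48, -30, 43, -21, 16, 13] -> [-21, 16, 13] -> [-21] -> [-21]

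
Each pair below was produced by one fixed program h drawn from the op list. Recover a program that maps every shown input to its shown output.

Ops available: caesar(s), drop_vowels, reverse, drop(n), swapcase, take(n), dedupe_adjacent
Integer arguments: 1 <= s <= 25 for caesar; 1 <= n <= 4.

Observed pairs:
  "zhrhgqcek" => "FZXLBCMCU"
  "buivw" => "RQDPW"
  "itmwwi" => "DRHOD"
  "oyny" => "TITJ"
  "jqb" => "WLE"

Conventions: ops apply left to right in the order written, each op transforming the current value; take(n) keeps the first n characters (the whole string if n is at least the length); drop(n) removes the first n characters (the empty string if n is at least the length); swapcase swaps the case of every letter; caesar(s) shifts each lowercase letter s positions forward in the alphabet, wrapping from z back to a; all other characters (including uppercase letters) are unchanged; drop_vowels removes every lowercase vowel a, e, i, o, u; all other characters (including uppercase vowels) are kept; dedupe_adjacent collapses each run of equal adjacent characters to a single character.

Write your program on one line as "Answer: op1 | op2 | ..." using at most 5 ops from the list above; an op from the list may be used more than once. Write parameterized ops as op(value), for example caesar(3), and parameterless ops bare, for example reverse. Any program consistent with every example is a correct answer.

dedupe_adjacent | caesar(21) | reverse | swapcase

Check, running the answer program on each example:
  "zhrhgqcek" -> "zhrhgqcek" -> "ucmcblxzf" -> "fzxlbcmcu" -> "FZXLBCMCU"
  "buivw" -> "buivw" -> "wpdqr" -> "rqdpw" -> "RQDPW"
  "itmwwi" -> "itmwi" -> "dohrd" -> "drhod" -> "DRHOD"
  "oyny" -> "oyny" -> "jtit" -> "titj" -> "TITJ"
  "jqb" -> "jqb" -> "elw" -> "wle" -> "WLE"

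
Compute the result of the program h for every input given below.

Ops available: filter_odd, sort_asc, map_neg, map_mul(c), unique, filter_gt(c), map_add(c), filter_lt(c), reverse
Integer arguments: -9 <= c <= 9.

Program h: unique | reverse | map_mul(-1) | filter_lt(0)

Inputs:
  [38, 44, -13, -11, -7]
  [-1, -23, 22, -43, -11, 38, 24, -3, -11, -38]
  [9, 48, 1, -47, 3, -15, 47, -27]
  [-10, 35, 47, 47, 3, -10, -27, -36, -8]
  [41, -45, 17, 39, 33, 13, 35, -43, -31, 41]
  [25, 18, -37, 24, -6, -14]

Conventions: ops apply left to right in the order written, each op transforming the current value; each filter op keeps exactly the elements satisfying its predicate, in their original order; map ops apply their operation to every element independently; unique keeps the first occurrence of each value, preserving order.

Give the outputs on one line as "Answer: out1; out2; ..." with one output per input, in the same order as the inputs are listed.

[-44, -38]; [-24, -38, -22]; [-47, -3, -1, -48, -9]; [-3, -47, -35]; [-35, -13, -33, -39, -17, -41]; [-24, -18, -25]

Execution, op by op:
  [38, 44, -13, -11, -7] -> [38, 44, -13, -11, -7] -> [-7, -11, -13, 44, 38] -> [7, 11, 13, -44, -38] -> [-44, -38]
  [-1, -23, 22, -43, -11, 38, 24, -3, -11, -38] -> [-1, -23, 22, -43, -11, 38, 24, -3, -38] -> [-38, -3, 24, 38, -11, -43, 22, -23, -1] -> [38, 3, -24, -38, 11, 43, -22, 23, 1] -> [-24, -38, -22]
  [9, 48, 1, -47, 3, -15, 47, -27] -> [9, 48, 1, -47, 3, -15, 47, -27] -> [-27, 47, -15, 3, -47, 1, 48, 9] -> [27, -47, 15, -3, 47, -1, -48, -9] -> [-47, -3, -1, -48, -9]
  [-10, 35, 47, 47, 3, -10, -27, -36, -8] -> [-10, 35, 47, 3, -27, -36, -8] -> [-8, -36, -27, 3, 47, 35, -10] -> [8, 36, 27, -3, -47, -35, 10] -> [-3, -47, -35]
  [41, -45, 17, 39, 33, 13, 35, -43, -31, 41] -> [41, -45, 17, 39, 33, 13, 35, -43, -31] -> [-31, -43, 35, 13, 33, 39, 17, -45, 41] -> [31, 43, -35, -13, -33, -39, -17, 45, -41] -> [-35, -13, -33, -39, -17, -41]
  [25, 18, -37, 24, -6, -14] -> [25, 18, -37, 24, -6, -14] -> [-14, -6, 24, -37, 18, 25] -> [14, 6, -24, 37, -18, -25] -> [-24, -18, -25]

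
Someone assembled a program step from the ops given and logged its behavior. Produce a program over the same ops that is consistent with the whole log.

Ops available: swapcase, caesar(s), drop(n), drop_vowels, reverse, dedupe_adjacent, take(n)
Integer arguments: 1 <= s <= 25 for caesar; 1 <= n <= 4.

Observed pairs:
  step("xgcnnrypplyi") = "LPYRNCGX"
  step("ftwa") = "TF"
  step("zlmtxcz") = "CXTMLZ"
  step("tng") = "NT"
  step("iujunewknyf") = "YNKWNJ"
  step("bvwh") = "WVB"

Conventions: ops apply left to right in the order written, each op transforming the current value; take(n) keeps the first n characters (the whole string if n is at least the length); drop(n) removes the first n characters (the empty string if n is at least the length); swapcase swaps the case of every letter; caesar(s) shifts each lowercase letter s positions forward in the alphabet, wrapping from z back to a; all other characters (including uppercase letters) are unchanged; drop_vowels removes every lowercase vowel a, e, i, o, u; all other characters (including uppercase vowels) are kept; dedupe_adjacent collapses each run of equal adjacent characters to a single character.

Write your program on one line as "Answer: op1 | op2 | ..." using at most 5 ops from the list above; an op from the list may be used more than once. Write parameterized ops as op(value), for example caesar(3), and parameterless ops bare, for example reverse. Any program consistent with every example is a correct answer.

drop_vowels | reverse | dedupe_adjacent | swapcase | drop(1)

Check, running the answer program on each example:
  "xgcnnrypplyi" -> "xgcnnrypply" -> "ylppyrnncgx" -> "ylpyrncgx" -> "YLPYRNCGX" -> "LPYRNCGX"
  "ftwa" -> "ftw" -> "wtf" -> "wtf" -> "WTF" -> "TF"
  "zlmtxcz" -> "zlmtxcz" -> "zcxtmlz" -> "zcxtmlz" -> "ZCXTMLZ" -> "CXTMLZ"
  "tng" -> "tng" -> "gnt" -> "gnt" -> "GNT" -> "NT"
  "iujunewknyf" -> "jnwknyf" -> "fynkwnj" -> "fynkwnj" -> "FYNKWNJ" -> "YNKWNJ"
  "bvwh" -> "bvwh" -> "hwvb" -> "hwvb" -> "HWVB" -> "WVB"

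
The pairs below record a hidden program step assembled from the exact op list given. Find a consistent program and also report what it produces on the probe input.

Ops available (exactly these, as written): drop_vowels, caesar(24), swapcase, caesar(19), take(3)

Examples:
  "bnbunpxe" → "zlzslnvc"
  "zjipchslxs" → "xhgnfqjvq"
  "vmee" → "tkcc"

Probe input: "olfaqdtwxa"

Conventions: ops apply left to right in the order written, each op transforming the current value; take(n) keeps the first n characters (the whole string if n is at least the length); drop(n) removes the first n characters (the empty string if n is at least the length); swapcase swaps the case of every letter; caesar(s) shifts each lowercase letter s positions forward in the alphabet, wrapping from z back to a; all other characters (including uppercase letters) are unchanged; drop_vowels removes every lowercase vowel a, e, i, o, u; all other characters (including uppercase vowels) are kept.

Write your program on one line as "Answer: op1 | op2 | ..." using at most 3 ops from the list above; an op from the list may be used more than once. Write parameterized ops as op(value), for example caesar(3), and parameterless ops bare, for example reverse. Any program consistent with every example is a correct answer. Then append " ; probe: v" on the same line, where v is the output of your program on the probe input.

caesar(24) | drop_vowels ; probe: "mjdybrvy"

Check, running the answer program on each example:
  "bnbunpxe" -> "zlzslnvc" -> "zlzslnvc"
  "zjipchslxs" -> "xhgnafqjvq" -> "xhgnfqjvq"
  "vmee" -> "tkcc" -> "tkcc"
  probe: "olfaqdtwxa" -> "mjdyobruvy" -> "mjdybrvy"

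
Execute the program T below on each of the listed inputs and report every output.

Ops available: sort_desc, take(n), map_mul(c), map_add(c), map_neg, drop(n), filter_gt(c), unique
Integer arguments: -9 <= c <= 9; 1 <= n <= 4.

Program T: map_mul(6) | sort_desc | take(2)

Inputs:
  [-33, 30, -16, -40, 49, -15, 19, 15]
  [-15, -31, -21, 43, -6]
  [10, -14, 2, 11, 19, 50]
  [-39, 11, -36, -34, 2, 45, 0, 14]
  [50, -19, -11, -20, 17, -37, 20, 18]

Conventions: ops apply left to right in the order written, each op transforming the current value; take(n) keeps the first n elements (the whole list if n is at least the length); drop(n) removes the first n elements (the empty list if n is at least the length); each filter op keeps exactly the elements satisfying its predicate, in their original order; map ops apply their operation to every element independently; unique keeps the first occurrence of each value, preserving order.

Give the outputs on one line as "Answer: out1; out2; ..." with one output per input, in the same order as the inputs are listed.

[294, 180]; [258, -36]; [300, 114]; [270, 84]; [300, 120]

Execution, op by op:
  [-33, 30, -16, -40, 49, -15, 19, 15] -> [-198, 180, -96, -240, 294, -90, 114, 90] -> [294, 180, 114, 90, -90, -96, -198, -240] -> [294, 180]
  [-15, -31, -21, 43, -6] -> [-90, -186, -126, 258, -36] -> [258, -36, -90, -126, -186] -> [258, -36]
  [10, -14, 2, 11, 19, 50] -> [60, -84, 12, 66, 114, 300] -> [300, 114, 66, 60, 12, -84] -> [300, 114]
  [-39, 11, -36, -34, 2, 45, 0, 14] -> [-234, 66, -216, -204, 12, 270, 0, 84] -> [270, 84, 66, 12, 0, -204, -216, -234] -> [270, 84]
  [50, -19, -11, -20, 17, -37, 20, 18] -> [300, -114, -66, -120, 102, -222, 120, 108] -> [300, 120, 108, 102, -66, -114, -120, -222] -> [300, 120]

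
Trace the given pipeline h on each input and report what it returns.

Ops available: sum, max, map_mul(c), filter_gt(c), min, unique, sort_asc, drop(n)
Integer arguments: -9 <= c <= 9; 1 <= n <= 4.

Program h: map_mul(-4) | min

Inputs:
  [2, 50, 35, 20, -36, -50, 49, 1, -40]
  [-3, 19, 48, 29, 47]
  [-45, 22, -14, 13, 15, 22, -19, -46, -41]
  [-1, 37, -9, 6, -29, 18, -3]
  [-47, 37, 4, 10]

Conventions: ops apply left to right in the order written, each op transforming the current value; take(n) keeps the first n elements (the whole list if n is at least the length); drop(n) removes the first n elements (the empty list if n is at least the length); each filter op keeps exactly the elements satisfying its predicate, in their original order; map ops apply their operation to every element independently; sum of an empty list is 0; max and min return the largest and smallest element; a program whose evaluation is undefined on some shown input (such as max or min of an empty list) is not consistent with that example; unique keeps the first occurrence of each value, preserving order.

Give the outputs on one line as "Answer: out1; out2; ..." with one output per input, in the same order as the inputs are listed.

Execution, op by op:
  [2, 50, 35, 20, -36, -50, 49, 1, -40] -> [-8, -200, -140, -80, 144, 200, -196, -4, 160] -> -200
  [-3, 19, 48, 29, 47] -> [12, -76, -192, -116, -188] -> -192
  [-45, 22, -14, 13, 15, 22, -19, -46, -41] -> [180, -88, 56, -52, -60, -88, 76, 184, 164] -> -88
  [-1, 37, -9, 6, -29, 18, -3] -> [4, -148, 36, -24, 116, -72, 12] -> -148
  [-47, 37, 4, 10] -> [188, -148, -16, -40] -> -148

-200; -192; -88; -148; -148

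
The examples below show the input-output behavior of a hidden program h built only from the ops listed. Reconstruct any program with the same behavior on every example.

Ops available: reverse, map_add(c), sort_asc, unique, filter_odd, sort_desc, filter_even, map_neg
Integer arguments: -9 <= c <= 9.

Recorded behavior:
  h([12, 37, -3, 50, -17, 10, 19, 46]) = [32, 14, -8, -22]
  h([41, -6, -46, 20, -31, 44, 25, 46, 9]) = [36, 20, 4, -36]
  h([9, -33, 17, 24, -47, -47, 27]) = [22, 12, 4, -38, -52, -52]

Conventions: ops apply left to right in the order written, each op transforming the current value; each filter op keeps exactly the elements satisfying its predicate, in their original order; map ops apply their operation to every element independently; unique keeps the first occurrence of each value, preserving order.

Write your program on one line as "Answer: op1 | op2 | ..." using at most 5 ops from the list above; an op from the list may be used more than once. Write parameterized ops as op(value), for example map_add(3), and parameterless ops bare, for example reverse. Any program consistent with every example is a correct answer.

map_add(-7) | filter_even | sort_desc | map_add(2)

Check, running the answer program on each example:
  [12, 37, -3, 50, -17, 10, 19, 46] -> [5, 30, -10, 43, -24, 3, 12, 39] -> [30, -10, -24, 12] -> [30, 12, -10, -24] -> [32, 14, -8, -22]
  [41, -6, -46, 20, -31, 44, 25, 46, 9] -> [34, -13, -53, 13, -38, 37, 18, 39, 2] -> [34, -38, 18, 2] -> [34, 18, 2, -38] -> [36, 20, 4, -36]
  [9, -33, 17, 24, -47, -47, 27] -> [2, -40, 10, 17, -54, -54, 20] -> [2, -40, 10, -54, -54, 20] -> [20, 10, 2, -40, -54, -54] -> [22, 12, 4, -38, -52, -52]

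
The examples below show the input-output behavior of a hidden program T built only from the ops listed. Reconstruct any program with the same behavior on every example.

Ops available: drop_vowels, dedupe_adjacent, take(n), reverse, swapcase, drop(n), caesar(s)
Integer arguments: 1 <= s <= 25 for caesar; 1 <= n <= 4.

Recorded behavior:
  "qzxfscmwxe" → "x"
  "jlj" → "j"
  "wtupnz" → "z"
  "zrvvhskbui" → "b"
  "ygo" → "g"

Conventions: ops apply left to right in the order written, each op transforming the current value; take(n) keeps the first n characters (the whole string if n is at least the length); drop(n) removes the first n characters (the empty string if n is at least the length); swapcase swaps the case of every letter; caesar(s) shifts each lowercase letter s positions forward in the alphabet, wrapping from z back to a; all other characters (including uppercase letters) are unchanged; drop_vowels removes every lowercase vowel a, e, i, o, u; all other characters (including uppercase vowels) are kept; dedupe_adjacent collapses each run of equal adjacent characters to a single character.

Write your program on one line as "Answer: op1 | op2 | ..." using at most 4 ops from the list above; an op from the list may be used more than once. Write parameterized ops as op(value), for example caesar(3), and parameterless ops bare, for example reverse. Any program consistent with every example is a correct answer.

drop_vowels | reverse | take(1)

Check, running the answer program on each example:
  "qzxfscmwxe" -> "qzxfscmwx" -> "xwmcsfxzq" -> "x"
  "jlj" -> "jlj" -> "jlj" -> "j"
  "wtupnz" -> "wtpnz" -> "znptw" -> "z"
  "zrvvhskbui" -> "zrvvhskb" -> "bkshvvrz" -> "b"
  "ygo" -> "yg" -> "gy" -> "g"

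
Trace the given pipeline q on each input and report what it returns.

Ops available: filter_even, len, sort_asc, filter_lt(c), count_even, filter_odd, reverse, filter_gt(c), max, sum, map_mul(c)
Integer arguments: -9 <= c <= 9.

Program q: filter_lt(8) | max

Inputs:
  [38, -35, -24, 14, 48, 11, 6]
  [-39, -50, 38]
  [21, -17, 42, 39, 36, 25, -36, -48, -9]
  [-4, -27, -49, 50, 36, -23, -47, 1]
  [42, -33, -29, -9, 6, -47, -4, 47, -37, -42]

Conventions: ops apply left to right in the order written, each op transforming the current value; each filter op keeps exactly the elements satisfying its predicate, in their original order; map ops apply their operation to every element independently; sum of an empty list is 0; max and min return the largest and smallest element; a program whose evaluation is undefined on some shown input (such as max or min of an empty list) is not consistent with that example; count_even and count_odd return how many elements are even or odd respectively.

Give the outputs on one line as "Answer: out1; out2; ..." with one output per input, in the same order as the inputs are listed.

6; -39; -9; 1; 6

Execution, op by op:
  [38, -35, -24, 14, 48, 11, 6] -> [-35, -24, 6] -> 6
  [-39, -50, 38] -> [-39, -50] -> -39
  [21, -17, 42, 39, 36, 25, -36, -48, -9] -> [-17, -36, -48, -9] -> -9
  [-4, -27, -49, 50, 36, -23, -47, 1] -> [-4, -27, -49, -23, -47, 1] -> 1
  [42, -33, -29, -9, 6, -47, -4, 47, -37, -42] -> [-33, -29, -9, 6, -47, -4, -37, -42] -> 6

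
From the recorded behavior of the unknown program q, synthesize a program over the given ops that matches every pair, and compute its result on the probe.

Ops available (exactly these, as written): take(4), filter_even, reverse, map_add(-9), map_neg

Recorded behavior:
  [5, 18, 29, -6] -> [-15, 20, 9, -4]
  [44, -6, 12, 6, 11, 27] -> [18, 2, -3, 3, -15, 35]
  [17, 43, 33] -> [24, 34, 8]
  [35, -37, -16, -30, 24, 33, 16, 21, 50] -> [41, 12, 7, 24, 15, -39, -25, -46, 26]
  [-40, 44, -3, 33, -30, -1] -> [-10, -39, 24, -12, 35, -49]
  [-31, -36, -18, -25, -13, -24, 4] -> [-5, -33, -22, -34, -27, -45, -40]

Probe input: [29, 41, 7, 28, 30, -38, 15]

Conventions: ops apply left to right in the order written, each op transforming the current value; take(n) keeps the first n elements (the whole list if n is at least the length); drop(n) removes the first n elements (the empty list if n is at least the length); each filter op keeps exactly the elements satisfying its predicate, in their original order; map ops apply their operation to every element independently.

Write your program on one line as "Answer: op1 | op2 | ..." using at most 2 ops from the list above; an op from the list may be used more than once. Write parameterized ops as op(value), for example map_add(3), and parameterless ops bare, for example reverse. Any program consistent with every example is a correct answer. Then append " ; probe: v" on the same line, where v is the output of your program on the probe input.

reverse | map_add(-9) ; probe: [6, -47, 21, 19, -2, 32, 20]

Check, running the answer program on each example:
  [5, 18, 29, -6] -> [-6, 29, 18, 5] -> [-15, 20, 9, -4]
  [44, -6, 12, 6, 11, 27] -> [27, 11, 6, 12, -6, 44] -> [18, 2, -3, 3, -15, 35]
  [17, 43, 33] -> [33, 43, 17] -> [24, 34, 8]
  [35, -37, -16, -30, 24, 33, 16, 21, 50] -> [50, 21, 16, 33, 24, -30, -16, -37, 35] -> [41, 12, 7, 24, 15, -39, -25, -46, 26]
  [-40, 44, -3, 33, -30, -1] -> [-1, -30, 33, -3, 44, -40] -> [-10, -39, 24, -12, 35, -49]
  [-31, -36, -18, -25, -13, -24, 4] -> [4, -24, -13, -25, -18, -36, -31] -> [-5, -33, -22, -34, -27, -45, -40]
  probe: [29, 41, 7, 28, 30, -38, 15] -> [15, -38, 30, 28, 7, 41, 29] -> [6, -47, 21, 19, -2, 32, 20]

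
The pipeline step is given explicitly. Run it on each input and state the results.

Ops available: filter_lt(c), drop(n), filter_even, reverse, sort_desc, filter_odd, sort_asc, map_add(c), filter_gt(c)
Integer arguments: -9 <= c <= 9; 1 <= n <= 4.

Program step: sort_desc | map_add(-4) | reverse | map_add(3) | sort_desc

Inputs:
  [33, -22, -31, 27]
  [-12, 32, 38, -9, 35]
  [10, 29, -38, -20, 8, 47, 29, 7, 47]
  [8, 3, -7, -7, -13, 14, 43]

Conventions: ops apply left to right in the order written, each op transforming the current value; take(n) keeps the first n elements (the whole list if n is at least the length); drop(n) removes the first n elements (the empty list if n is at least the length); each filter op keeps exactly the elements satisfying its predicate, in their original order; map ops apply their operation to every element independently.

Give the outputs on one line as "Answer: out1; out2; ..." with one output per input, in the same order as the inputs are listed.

[32, 26, -23, -32]; [37, 34, 31, -10, -13]; [46, 46, 28, 28, 9, 7, 6, -21, -39]; [42, 13, 7, 2, -8, -8, -14]

Execution, op by op:
  [33, -22, -31, 27] -> [33, 27, -22, -31] -> [29, 23, -26, -35] -> [-35, -26, 23, 29] -> [-32, -23, 26, 32] -> [32, 26, -23, -32]
  [-12, 32, 38, -9, 35] -> [38, 35, 32, -9, -12] -> [34, 31, 28, -13, -16] -> [-16, -13, 28, 31, 34] -> [-13, -10, 31, 34, 37] -> [37, 34, 31, -10, -13]
  [10, 29, -38, -20, 8, 47, 29, 7, 47] -> [47, 47, 29, 29, 10, 8, 7, -20, -38] -> [43, 43, 25, 25, 6, 4, 3, -24, -42] -> [-42, -24, 3, 4, 6, 25, 25, 43, 43] -> [-39, -21, 6, 7, 9, 28, 28, 46, 46] -> [46, 46, 28, 28, 9, 7, 6, -21, -39]
  [8, 3, -7, -7, -13, 14, 43] -> [43, 14, 8, 3, -7, -7, -13] -> [39, 10, 4, -1, -11, -11, -17] -> [-17, -11, -11, -1, 4, 10, 39] -> [-14, -8, -8, 2, 7, 13, 42] -> [42, 13, 7, 2, -8, -8, -14]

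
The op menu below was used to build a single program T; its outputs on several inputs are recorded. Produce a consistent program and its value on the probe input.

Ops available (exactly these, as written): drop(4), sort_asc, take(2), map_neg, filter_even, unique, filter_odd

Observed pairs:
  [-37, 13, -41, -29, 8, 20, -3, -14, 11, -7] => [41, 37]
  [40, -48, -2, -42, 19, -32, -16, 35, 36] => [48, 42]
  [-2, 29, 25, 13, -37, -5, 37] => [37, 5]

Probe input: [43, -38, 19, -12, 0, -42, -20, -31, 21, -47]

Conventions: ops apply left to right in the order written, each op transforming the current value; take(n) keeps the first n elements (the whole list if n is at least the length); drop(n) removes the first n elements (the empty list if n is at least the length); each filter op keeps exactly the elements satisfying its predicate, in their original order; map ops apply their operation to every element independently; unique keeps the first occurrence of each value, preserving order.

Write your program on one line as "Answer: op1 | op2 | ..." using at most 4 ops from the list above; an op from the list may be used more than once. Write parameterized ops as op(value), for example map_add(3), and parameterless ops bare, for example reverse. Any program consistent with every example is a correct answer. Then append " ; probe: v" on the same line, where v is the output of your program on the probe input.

sort_asc | map_neg | take(2) ; probe: [47, 42]

Check, running the answer program on each example:
  [-37, 13, -41, -29, 8, 20, -3, -14, 11, -7] -> [-41, -37, -29, -14, -7, -3, 8, 11, 13, 20] -> [41, 37, 29, 14, 7, 3, -8, -11, -13, -20] -> [41, 37]
  [40, -48, -2, -42, 19, -32, -16, 35, 36] -> [-48, -42, -32, -16, -2, 19, 35, 36, 40] -> [48, 42, 32, 16, 2, -19, -35, -36, -40] -> [48, 42]
  [-2, 29, 25, 13, -37, -5, 37] -> [-37, -5, -2, 13, 25, 29, 37] -> [37, 5, 2, -13, -25, -29, -37] -> [37, 5]
  probe: [43, -38, 19, -12, 0, -42, -20, -31, 21, -47] -> [-47, -42, -38, -31, -20, -12, 0, 19, 21, 43] -> [47, 42, 38, 31, 20, 12, 0, -19, -21, -43] -> [47, 42]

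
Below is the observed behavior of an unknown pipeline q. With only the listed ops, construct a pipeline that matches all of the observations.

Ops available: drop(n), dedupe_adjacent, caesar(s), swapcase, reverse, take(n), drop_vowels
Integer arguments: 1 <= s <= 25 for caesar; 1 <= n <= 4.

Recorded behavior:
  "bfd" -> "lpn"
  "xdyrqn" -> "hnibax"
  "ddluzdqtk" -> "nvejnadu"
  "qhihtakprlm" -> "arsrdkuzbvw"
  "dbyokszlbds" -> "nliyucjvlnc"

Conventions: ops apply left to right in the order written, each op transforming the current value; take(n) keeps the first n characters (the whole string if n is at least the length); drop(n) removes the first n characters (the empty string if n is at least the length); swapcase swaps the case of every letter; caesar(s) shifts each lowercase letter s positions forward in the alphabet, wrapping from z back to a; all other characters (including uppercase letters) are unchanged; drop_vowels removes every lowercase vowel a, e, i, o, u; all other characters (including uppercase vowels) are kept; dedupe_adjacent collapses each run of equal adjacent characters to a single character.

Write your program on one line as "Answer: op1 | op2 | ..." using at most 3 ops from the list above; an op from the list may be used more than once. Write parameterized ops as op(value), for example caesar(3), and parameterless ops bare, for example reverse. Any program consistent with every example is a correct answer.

caesar(10) | dedupe_adjacent

Check, running the answer program on each example:
  "bfd" -> "lpn" -> "lpn"
  "xdyrqn" -> "hnibax" -> "hnibax"
  "ddluzdqtk" -> "nnvejnadu" -> "nvejnadu"
  "qhihtakprlm" -> "arsrdkuzbvw" -> "arsrdkuzbvw"
  "dbyokszlbds" -> "nliyucjvlnc" -> "nliyucjvlnc"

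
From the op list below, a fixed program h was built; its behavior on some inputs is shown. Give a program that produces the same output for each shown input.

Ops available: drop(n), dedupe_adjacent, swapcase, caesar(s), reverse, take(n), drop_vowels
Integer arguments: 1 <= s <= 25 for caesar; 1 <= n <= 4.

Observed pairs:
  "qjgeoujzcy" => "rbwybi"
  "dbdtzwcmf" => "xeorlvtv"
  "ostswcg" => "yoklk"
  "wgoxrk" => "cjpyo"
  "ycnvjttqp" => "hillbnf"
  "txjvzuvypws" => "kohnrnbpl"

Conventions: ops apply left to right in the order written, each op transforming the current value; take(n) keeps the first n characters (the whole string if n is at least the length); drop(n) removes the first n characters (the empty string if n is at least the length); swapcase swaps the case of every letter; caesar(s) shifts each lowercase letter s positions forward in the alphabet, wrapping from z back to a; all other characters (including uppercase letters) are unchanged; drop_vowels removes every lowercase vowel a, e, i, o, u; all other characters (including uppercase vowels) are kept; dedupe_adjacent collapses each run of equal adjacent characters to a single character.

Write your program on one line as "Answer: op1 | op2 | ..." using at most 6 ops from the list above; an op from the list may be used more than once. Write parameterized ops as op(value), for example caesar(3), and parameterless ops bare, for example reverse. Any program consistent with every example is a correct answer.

caesar(6) | drop_vowels | caesar(8) | reverse | caesar(4)

Check, running the answer program on each example:
  "qjgeoujzcy" -> "wpmkuapfie" -> "wpmkpf" -> "exusxn" -> "nxsuxe" -> "rbwybi"
  "dbdtzwcmf" -> "jhjzfcisl" -> "jhjzfcsl" -> "rprhnkat" -> "taknhrpr" -> "xeorlvtv"
  "ostswcg" -> "uyzycim" -> "yzycm" -> "ghgku" -> "ukghg" -> "yoklk"
  "wgoxrk" -> "cmudxq" -> "cmdxq" -> "kulfy" -> "yfluk" -> "cjpyo"
  "ycnvjttqp" -> "eitbpzzwv" -> "tbpzzwv" -> "bjxhhed" -> "dehhxjb" -> "hillbnf"
  "txjvzuvypws" -> "zdpbfabevcy" -> "zdpbfbvcy" -> "hlxjnjdkg" -> "gkdjnjxlh" -> "kohnrnbpl"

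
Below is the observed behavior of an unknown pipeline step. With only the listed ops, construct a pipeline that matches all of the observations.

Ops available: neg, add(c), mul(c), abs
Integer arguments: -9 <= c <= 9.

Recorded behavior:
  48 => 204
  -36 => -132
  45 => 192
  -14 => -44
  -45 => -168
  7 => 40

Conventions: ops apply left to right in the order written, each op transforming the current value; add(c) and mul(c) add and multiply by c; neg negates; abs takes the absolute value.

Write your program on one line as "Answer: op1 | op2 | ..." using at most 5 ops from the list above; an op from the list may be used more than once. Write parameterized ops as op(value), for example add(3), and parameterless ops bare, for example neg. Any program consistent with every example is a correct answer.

mul(-4) | neg | add(9) | add(3)

Check, running the answer program on each example:
  48 -> -192 -> 192 -> 201 -> 204
  -36 -> 144 -> -144 -> -135 -> -132
  45 -> -180 -> 180 -> 189 -> 192
  -14 -> 56 -> -56 -> -47 -> -44
  -45 -> 180 -> -180 -> -171 -> -168
  7 -> -28 -> 28 -> 37 -> 40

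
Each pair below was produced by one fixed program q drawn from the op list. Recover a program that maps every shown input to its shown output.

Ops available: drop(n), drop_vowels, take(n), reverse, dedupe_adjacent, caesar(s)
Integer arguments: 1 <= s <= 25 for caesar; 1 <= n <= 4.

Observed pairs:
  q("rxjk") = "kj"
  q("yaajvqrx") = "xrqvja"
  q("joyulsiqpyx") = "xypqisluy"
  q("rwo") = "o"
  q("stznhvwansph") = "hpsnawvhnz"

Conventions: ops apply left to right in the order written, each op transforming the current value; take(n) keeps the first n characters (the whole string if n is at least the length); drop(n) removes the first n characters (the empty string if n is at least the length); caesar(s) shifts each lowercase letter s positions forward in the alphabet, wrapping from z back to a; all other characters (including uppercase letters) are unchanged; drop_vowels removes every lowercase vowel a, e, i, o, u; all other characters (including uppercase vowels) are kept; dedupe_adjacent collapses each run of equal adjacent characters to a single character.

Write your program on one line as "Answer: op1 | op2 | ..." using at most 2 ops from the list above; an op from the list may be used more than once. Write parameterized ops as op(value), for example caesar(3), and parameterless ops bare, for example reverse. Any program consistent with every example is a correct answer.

drop(2) | reverse

Check, running the answer program on each example:
  "rxjk" -> "jk" -> "kj"
  "yaajvqrx" -> "ajvqrx" -> "xrqvja"
  "joyulsiqpyx" -> "yulsiqpyx" -> "xypqisluy"
  "rwo" -> "o" -> "o"
  "stznhvwansph" -> "znhvwansph" -> "hpsnawvhnz"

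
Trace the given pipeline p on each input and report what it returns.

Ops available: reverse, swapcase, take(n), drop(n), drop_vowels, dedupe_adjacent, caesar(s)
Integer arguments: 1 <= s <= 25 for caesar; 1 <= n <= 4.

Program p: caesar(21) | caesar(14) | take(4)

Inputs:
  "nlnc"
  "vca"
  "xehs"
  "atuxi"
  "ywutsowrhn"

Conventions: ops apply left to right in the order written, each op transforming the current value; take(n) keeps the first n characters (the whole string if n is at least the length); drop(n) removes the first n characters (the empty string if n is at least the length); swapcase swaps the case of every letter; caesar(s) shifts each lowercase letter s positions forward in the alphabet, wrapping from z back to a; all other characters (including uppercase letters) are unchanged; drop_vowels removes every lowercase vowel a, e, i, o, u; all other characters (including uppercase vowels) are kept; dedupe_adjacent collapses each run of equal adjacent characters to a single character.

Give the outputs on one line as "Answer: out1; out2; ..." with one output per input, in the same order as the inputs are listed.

"wuwl"; "elj"; "gnqb"; "jcdg"; "hfdc"

Execution, op by op:
  "nlnc" -> "igix" -> "wuwl" -> "wuwl"
  "vca" -> "qxv" -> "elj" -> "elj"
  "xehs" -> "szcn" -> "gnqb" -> "gnqb"
  "atuxi" -> "vopsd" -> "jcdgr" -> "jcdg"
  "ywutsowrhn" -> "trponjrmci" -> "hfdcbxfaqw" -> "hfdc"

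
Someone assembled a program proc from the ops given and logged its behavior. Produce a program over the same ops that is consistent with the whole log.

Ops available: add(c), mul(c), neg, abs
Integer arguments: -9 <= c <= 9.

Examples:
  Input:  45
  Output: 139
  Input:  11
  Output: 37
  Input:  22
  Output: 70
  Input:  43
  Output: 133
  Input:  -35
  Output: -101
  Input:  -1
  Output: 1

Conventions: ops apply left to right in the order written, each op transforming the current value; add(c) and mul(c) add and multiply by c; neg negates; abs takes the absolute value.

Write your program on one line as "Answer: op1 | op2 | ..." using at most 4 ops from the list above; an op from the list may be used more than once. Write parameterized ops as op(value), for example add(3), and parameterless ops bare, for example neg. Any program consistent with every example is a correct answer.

neg | add(-3) | mul(-3) | add(-5)

Check, running the answer program on each example:
  45 -> -45 -> -48 -> 144 -> 139
  11 -> -11 -> -14 -> 42 -> 37
  22 -> -22 -> -25 -> 75 -> 70
  43 -> -43 -> -46 -> 138 -> 133
  -35 -> 35 -> 32 -> -96 -> -101
  -1 -> 1 -> -2 -> 6 -> 1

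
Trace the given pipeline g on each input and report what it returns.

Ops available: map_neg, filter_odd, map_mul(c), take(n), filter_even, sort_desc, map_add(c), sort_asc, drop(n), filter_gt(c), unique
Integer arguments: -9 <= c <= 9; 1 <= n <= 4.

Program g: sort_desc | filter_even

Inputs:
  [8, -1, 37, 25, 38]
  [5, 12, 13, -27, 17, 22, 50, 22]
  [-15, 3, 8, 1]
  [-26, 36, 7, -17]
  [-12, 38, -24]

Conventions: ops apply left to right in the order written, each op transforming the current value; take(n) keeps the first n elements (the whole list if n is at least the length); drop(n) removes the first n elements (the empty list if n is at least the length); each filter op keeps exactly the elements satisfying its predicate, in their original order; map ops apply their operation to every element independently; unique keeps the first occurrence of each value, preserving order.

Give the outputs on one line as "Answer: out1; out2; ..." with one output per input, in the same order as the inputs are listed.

[38, 8]; [50, 22, 22, 12]; [8]; [36, -26]; [38, -12, -24]

Execution, op by op:
  [8, -1, 37, 25, 38] -> [38, 37, 25, 8, -1] -> [38, 8]
  [5, 12, 13, -27, 17, 22, 50, 22] -> [50, 22, 22, 17, 13, 12, 5, -27] -> [50, 22, 22, 12]
  [-15, 3, 8, 1] -> [8, 3, 1, -15] -> [8]
  [-26, 36, 7, -17] -> [36, 7, -17, -26] -> [36, -26]
  [-12, 38, -24] -> [38, -12, -24] -> [38, -12, -24]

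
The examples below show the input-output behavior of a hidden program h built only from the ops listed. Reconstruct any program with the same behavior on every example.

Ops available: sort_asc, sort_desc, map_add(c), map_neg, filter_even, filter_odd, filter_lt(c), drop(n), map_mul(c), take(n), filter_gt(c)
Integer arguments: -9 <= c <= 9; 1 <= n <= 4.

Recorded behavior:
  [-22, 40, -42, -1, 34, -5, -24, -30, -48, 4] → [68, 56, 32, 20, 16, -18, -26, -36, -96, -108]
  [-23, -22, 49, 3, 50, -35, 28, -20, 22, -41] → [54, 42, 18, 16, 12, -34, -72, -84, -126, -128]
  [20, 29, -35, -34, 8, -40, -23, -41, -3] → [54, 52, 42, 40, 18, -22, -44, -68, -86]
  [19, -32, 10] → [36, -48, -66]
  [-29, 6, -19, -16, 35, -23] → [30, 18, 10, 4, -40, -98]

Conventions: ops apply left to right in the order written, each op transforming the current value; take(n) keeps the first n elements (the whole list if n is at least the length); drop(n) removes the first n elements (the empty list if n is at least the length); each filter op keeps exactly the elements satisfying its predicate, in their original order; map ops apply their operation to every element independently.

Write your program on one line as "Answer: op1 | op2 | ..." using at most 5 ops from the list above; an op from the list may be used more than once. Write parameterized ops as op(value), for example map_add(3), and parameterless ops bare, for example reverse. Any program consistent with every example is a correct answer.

sort_asc | map_add(5) | map_add(9) | map_mul(-2)

Check, running the answer program on each example:
  [-22, 40, -42, -1, 34, -5, -24, -30, -48, 4] -> [-48, -42, -30, -24, -22, -5, -1, 4, 34, 40] -> [-43, -37, -25, -19, -17, 0, 4, 9, 39, 45] -> [-34, -28, -16, -10, -8, 9, 13, 18, 48, 54] -> [68, 56, 32, 20, 16, -18, -26, -36, -96, -108]
  [-23, -22, 49, 3, 50, -35, 28, -20, 22, -41] -> [-41, -35, -23, -22, -20, 3, 22, 28, 49, 50] -> [-36, -30, -18, -17, -15, 8, 27, 33, 54, 55] -> [-27, -21, -9, -8, -6, 17, 36, 42, 63, 64] -> [54, 42, 18, 16, 12, -34, -72, -84, -126, -128]
  [20, 29, -35, -34, 8, -40, -23, -41, -3] -> [-41, -40, -35, -34, -23, -3, 8, 20, 29] -> [-36, -35, -30, -29, -18, 2, 13, 25, 34] -> [-27, -26, -21, -20, -9, 11, 22, 34, 43] -> [54, 52, 42, 40, 18, -22, -44, -68, -86]
  [19, -32, 10] -> [-32, 10, 19] -> [-27, 15, 24] -> [-18, 24, 33] -> [36, -48, -66]
  [-29, 6, -19, -16, 35, -23] -> [-29, -23, -19, -16, 6, 35] -> [-24, -18, -14, -11, 11, 40] -> [-15, -9, -5, -2, 20, 49] -> [30, 18, 10, 4, -40, -98]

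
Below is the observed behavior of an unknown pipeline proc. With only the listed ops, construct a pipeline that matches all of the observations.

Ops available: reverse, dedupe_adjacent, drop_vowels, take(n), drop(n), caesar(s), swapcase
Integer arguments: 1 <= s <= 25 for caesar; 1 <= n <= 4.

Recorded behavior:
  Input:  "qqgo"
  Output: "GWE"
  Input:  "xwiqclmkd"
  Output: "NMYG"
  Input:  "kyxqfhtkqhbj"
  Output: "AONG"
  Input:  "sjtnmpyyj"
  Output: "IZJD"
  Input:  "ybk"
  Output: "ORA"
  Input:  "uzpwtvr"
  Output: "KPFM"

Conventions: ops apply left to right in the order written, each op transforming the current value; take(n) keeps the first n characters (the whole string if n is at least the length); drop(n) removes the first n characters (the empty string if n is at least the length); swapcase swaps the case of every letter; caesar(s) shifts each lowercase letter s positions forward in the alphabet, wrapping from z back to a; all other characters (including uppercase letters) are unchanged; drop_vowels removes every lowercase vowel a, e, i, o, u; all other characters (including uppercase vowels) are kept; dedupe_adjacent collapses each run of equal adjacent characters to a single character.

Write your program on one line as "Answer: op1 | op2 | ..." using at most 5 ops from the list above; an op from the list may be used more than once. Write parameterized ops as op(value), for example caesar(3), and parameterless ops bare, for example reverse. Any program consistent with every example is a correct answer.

caesar(9) | caesar(7) | take(4) | dedupe_adjacent | swapcase

Check, running the answer program on each example:
  "qqgo" -> "zzpx" -> "ggwe" -> "ggwe" -> "gwe" -> "GWE"
  "xwiqclmkd" -> "gfrzluvtm" -> "nmygsbcat" -> "nmyg" -> "nmyg" -> "NMYG"
  "kyxqfhtkqhbj" -> "thgzoqctzqks" -> "aongvxjagxrz" -> "aong" -> "aong" -> "AONG"
  "sjtnmpyyj" -> "bscwvyhhs" -> "izjdcfooz" -> "izjd" -> "izjd" -> "IZJD"
  "ybk" -> "hkt" -> "ora" -> "ora" -> "ora" -> "ORA"
  "uzpwtvr" -> "diyfcea" -> "kpfmjlh" -> "kpfm" -> "kpfm" -> "KPFM"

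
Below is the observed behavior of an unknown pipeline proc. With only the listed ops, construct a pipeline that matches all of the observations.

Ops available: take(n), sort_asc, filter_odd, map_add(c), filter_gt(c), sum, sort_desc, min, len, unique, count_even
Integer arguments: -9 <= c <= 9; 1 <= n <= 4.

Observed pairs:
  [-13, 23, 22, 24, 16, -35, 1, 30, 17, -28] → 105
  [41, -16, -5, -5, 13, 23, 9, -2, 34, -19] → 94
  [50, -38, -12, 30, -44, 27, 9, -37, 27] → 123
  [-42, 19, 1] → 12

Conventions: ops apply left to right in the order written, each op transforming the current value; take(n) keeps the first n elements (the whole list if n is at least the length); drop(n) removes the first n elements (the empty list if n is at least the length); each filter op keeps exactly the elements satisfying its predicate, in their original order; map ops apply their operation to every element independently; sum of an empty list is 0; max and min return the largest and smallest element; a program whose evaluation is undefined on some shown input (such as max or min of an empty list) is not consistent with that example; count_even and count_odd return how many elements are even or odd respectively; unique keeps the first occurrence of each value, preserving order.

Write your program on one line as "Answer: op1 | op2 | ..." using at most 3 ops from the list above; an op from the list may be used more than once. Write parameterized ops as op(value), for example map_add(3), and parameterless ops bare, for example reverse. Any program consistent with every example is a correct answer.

filter_gt(-3) | map_add(-4) | sum

Check, running the answer program on each example:
  [-13, 23, 22, 24, 16, -35, 1, 30, 17, -28] -> [23, 22, 24, 16, 1, 30, 17] -> [19, 18, 20, 12, -3, 26, 13] -> 105
  [41, -16, -5, -5, 13, 23, 9, -2, 34, -19] -> [41, 13, 23, 9, -2, 34] -> [37, 9, 19, 5, -6, 30] -> 94
  [50, -38, -12, 30, -44, 27, 9, -37, 27] -> [50, 30, 27, 9, 27] -> [46, 26, 23, 5, 23] -> 123
  [-42, 19, 1] -> [19, 1] -> [15, -3] -> 12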